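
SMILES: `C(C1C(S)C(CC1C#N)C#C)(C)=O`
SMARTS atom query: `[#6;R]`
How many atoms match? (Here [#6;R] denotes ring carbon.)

5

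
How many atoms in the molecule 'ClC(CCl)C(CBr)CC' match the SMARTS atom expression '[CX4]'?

The query [CX4] means: C with X4: aliphatic carbon with exactly 4 total connections (bonds + H).
Check the 9 heavy atoms by environment: 6× C (X4) → match; 1× Br (X1) → no; 2× Cl (X1) → no.
That gives 6 matching atoms.

6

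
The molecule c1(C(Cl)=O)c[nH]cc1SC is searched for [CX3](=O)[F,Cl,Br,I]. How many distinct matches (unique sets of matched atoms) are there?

1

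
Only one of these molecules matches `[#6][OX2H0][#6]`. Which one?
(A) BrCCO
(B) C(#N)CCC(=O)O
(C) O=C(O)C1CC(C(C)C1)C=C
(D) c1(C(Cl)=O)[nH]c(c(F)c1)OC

D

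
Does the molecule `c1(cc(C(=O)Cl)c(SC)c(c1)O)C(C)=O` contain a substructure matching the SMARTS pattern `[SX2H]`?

The pattern [SX2H] describes an aliphatic sulfur with two connections, one being H — a thiol.
The closest candidate here is a hydroxyl group (-OH), but it is an -OH, not an -SH. No other fragment satisfies the full query, so there is no match.

No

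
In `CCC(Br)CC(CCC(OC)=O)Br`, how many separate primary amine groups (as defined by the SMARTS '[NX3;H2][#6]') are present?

0

[NX3;H2][#6] is the SMARTS for a primary amine: a trivalent nitrogen with two H attached to carbon.
No fragment in the molecule satisfies every constraint, giving 0 matches.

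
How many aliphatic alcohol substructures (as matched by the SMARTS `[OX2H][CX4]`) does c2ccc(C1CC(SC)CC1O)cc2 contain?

1

[OX2H][CX4] is the SMARTS for an aliphatic alcohol: a hydroxyl oxygen bound to an sp3 (X4) carbon.
Exactly one fragment in the molecule meets all constraints, giving 1 match.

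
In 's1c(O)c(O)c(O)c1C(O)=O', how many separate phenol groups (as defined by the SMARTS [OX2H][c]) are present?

[OX2H][c] is the SMARTS for a phenol: a hydroxyl oxygen attached to an aromatic carbon.
The molecule carries 3 separate instances of a hydroxyl group (-OH) meeting every constraint; each maps to a distinct set of atoms, giving 3 matches.

3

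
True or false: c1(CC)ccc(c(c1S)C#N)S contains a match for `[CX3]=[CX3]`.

The pattern [CX3]=[CX3] describes a non-aromatic C=C double bond between two sp2 carbons — an alkene.
The closest candidate here is an ethyl group (-CH2CH3), but its C-C bond is a single bond between CX4 carbons, not CX3=CX3. No other fragment satisfies the full query, so there is no match.

False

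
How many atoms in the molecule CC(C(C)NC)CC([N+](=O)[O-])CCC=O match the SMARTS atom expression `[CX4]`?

9

The query [CX4] means: C with X4: aliphatic carbon with exactly 4 total connections (bonds + H).
Check the 15 heavy atoms by environment: 9× C (X4) → match; 1× C (X3) → no; 2× O (X1) → no; 1× N (X3) → no; 1× N (charge +1, X3) → no; 1× O (charge -1, X1) → no.
That gives 9 matching atoms.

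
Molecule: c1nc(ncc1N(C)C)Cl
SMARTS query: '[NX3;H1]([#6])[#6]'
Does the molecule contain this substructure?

The pattern [NX3;H1]([#6])[#6] describes a trivalent nitrogen with one H, bonded to two carbons — a secondary amine.
The closest candidate here is a dimethylamino group (-N(CH3)2), but the nitrogen has H0, not H1. No other fragment satisfies the full query, so there is no match.

No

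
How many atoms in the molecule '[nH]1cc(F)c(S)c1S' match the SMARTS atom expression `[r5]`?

The query [r5] means: r5 matches atoms in a five-membered ring.
Check the 8 heavy atoms by environment: 1× n (aromatic, in 5-ring) → match; 4× c (aromatic, in 5-ring) → match; 1× F (acyclic) → no; 2× S (acyclic) → no.
Summing the matching environments: 1 + 4 = 5 matching atoms.

5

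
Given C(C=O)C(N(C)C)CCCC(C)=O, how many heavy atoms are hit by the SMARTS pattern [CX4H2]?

4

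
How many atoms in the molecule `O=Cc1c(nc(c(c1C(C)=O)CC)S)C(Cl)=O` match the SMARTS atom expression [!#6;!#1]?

6

The query [!#6;!#1] means: not carbon and not hydrogen — any heteroatom.
Check the 17 heavy atoms by environment: 1× n (aromatic) → match; 5× c (aromatic) → no; 6× C → no; 3× O → match; 1× Cl → match; 1× S → match.
Summing the matching environments: 1 + 3 + 1 + 1 = 6 matching atoms.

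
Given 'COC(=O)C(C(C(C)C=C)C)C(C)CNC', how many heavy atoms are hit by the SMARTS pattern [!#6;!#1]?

3

The query [!#6;!#1] means: not carbon and not hydrogen — any heteroatom.
Check the 16 heavy atoms by environment: 13× C → no; 1× N → match; 2× O → match.
Summing the matching environments: 1 + 2 = 3 matching atoms.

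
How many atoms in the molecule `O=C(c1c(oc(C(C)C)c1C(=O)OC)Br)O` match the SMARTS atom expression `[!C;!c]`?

6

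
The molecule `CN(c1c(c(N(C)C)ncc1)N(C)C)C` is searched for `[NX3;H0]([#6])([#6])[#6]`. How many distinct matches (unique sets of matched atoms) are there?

[NX3;H0]([#6])([#6])[#6] is the SMARTS for a tertiary amine: a trivalent nitrogen with no H, bonded to three carbons.
The molecule carries 3 separate instances of a dimethylamino group (-N(CH3)2) meeting every constraint; each maps to a distinct set of atoms, giving 3 matches.

3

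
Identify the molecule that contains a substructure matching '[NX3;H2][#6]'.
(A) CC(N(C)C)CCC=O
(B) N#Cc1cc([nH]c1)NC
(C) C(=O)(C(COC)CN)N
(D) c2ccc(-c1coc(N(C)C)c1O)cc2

C

[NX3;H2][#6] describes a trivalent nitrogen with two H attached to carbon (a primary amine).
(A) has a dimethylamino group (-N(CH3)2) but the nitrogen has H0, not H2.
(B) has an N-methylamino group (-NHCH3) but the nitrogen bears two carbons and only one H (H1), not H2.
(C) contains a primary amino group (-NH2), which satisfies every atom and bond constraint.
(D) has a dimethylamino group (-N(CH3)2) but the nitrogen has H0, not H2.
So the answer is (C).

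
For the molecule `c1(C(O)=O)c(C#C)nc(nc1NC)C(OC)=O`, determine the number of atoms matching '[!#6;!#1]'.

The query [!#6;!#1] means: not carbon and not hydrogen — any heteroatom.
Check the 17 heavy atoms by environment: 2× n (aromatic) → match; 4× c (aromatic) → no; 1× N → match; 6× C → no; 4× O → match.
Summing the matching environments: 2 + 1 + 4 = 7 matching atoms.

7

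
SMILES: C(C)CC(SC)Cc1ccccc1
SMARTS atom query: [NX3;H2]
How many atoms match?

0

The query [NX3;H2] means: aliphatic N with 3 total connections, two of them H — an -NH2 nitrogen (amine or amide).
Check the 13 heavy atoms by environment: 3× C (H2, X4) → no; 1× C (H1, X4) → no; 2× C (H3, X4) → no; 1× S (H0, X2) → no; 1× c (aromatic, H0, X3) → no; 5× c (aromatic, H1, X3) → no.
No environment satisfies the query, so 0 matching atoms.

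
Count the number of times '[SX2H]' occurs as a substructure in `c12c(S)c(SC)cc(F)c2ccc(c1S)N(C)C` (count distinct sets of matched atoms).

2

[SX2H] is the SMARTS for a thiol: an aliphatic sulfur with two connections, one being H.
The molecule carries 2 separate instances of a thiol (-SH) meeting every constraint; each maps to a distinct set of atoms, giving 2 matches.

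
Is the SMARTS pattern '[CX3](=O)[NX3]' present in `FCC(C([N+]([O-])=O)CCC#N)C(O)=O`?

No

The pattern [CX3](=O)[NX3] describes a carbonyl carbon bonded to a trivalent nitrogen — an amide.
The closest candidate here is a carboxylic acid group (-C(=O)OH), but the carbonyl is bonded to O, not to an NX3 nitrogen. No other fragment satisfies the full query, so there is no match.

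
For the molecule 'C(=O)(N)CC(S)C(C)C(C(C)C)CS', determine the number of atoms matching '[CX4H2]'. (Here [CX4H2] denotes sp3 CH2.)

2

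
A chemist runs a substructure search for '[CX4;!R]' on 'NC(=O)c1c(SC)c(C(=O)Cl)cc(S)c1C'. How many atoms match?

2

The query [CX4;!R] means: aliphatic carbon with four total connections, not in a ring.
Check the 16 heavy atoms by environment: 6× c (aromatic, X3, in 6-ring) → no; 2× S (X2, acyclic) → no; 2× C (X4, acyclic) → match; 2× C (X3, acyclic) → no; 2× O (X1, acyclic) → no; 1× Cl (X1, acyclic) → no; 1× N (X3, acyclic) → no.
That gives 2 matching atoms.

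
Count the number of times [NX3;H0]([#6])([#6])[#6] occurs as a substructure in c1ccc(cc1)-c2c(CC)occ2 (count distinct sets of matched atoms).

0

[NX3;H0]([#6])([#6])[#6] is the SMARTS for a tertiary amine: a trivalent nitrogen with no H, bonded to three carbons.
No fragment in the molecule satisfies every constraint, giving 0 matches.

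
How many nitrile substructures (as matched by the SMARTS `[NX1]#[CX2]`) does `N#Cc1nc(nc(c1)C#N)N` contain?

[NX1]#[CX2] is the SMARTS for a nitrile: a nitrogen triple-bonded to a two-connected carbon.
The molecule carries 2 separate instances of a nitrile (-C#N) meeting every constraint; each maps to a distinct set of atoms, giving 2 matches.

2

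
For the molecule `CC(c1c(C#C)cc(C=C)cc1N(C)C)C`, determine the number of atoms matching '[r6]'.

The query [r6] means: r6 matches atoms in a six-membered ring.
Check the 16 heavy atoms by environment: 6× c (aromatic, in 6-ring) → match; 9× C (acyclic) → no; 1× N (acyclic) → no.
That gives 6 matching atoms.

6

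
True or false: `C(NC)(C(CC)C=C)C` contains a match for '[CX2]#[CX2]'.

False

The pattern [CX2]#[CX2] describes a carbon-carbon triple bond — an alkyne.
The closest candidate here is a vinyl group (-CH=CH2), but the C=C is a double bond; both carbons are CX3, not CX2. No other fragment satisfies the full query, so there is no match.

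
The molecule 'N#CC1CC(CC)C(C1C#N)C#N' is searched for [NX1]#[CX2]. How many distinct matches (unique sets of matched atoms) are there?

[NX1]#[CX2] is the SMARTS for a nitrile: a nitrogen triple-bonded to a two-connected carbon.
The molecule carries 3 separate instances of a nitrile (-C#N) meeting every constraint; each maps to a distinct set of atoms, giving 3 matches.

3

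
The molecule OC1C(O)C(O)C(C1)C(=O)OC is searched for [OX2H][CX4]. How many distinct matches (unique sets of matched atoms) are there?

3

[OX2H][CX4] is the SMARTS for an aliphatic alcohol: a hydroxyl oxygen bound to an sp3 (X4) carbon.
The molecule carries 3 separate instances of a hydroxyl group (-OH) meeting every constraint; each maps to a distinct set of atoms, giving 3 matches.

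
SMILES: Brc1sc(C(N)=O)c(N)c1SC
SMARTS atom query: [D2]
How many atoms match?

The query [D2] means: atom with exactly two heavy-atom neighbours.
Check the 12 heavy atoms by environment: 1× s (aromatic, D2) → match; 4× c (aromatic, D3) → no; 2× N (D1) → no; 1× Br (D1) → no; 1× S (D2) → match; 1× C (D1) → no; 1× C (D3) → no; 1× O (D1) → no.
Summing the matching environments: 1 + 1 = 2 matching atoms.

2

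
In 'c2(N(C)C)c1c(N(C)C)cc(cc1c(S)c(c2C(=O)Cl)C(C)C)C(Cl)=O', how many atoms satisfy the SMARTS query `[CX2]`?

0

The query [CX2] means: C with X2: aliphatic carbon with exactly 2 total connections.
Check the 26 heavy atoms by environment: 10× c (aromatic, X3) → no; 2× N (X3) → no; 7× C (X4) → no; 2× C (X3) → no; 2× O (X1) → no; 2× Cl (X1) → no; 1× S (X2) → no.
No environment satisfies the query, so 0 matching atoms.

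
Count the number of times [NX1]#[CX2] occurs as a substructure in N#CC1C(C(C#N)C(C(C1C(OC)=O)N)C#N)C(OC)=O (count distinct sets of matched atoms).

3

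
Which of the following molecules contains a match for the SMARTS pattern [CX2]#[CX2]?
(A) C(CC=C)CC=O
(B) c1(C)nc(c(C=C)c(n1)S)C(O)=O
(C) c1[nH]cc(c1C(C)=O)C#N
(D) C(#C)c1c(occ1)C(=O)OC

D

[CX2]#[CX2] describes a carbon-carbon triple bond (an alkyne).
(A) has a vinyl group (-CH=CH2) but the C=C is a double bond; both carbons are CX3, not CX2.
(B) has a vinyl group (-CH=CH2) but the C=C is a double bond; both carbons are CX3, not CX2.
(C) has a nitrile (-C#N) but the triple bond is C#N, not C#C.
(D) contains an ethynyl group (-C#CH), which satisfies every atom and bond constraint.
So the answer is (D).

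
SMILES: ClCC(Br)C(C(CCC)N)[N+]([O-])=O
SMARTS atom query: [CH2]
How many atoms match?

3

The query [CH2] means: aliphatic carbon with exactly two hydrogens.
Check the 13 heavy atoms by environment: 3× C (H2) → match; 3× C (H1) → no; 1× Br (H0) → no; 1× N (H2) → no; 1× C (H3) → no; 1× N (charge +1, H0) → no; 1× O (charge -1, H0) → no; 1× O (H0) → no; 1× Cl (H0) → no.
That gives 3 matching atoms.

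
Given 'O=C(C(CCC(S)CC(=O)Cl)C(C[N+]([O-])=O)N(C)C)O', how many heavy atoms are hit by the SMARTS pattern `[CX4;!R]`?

Check the 20 heavy atoms by environment: 9× C (X4, acyclic) → match; 2× C (X3, acyclic) → no; 3× O (X1, acyclic) → no; 1× Cl (X1, acyclic) → no; 1× N (X3, acyclic) → no; 1× S (X2, acyclic) → no; 1× O (X2, acyclic) → no; 1× N (charge +1, X3, acyclic) → no; 1× O (charge -1, X1, acyclic) → no.
That gives 9 matching atoms.

9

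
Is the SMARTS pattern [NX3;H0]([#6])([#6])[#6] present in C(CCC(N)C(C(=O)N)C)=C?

No

The pattern [NX3;H0]([#6])([#6])[#6] describes a trivalent nitrogen with no H, bonded to three carbons — a tertiary amine.
The closest candidate here is a primary amino group (-NH2), but the nitrogen has H2, not H0 with three carbons. No other fragment satisfies the full query, so there is no match.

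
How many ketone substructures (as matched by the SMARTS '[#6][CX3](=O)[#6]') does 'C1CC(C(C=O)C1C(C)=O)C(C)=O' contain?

[#6][CX3](=O)[#6] is the SMARTS for a ketone: a carbonyl carbon (no H) flanked by two carbons.
The molecule carries 2 separate instances of an acetyl/ketone group (-C(=O)CH3) meeting every constraint; each maps to a distinct set of atoms, giving 2 matches.

2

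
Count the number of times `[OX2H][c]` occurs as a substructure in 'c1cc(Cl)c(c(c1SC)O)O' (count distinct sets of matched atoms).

2

[OX2H][c] is the SMARTS for a phenol: a hydroxyl oxygen attached to an aromatic carbon.
The molecule carries 2 separate instances of a hydroxyl group (-OH) meeting every constraint; each maps to a distinct set of atoms, giving 2 matches.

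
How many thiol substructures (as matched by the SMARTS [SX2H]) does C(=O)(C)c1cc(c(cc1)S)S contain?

2

[SX2H] is the SMARTS for a thiol: an aliphatic sulfur with two connections, one being H.
The molecule carries 2 separate instances of a thiol (-SH) meeting every constraint; each maps to a distinct set of atoms, giving 2 matches.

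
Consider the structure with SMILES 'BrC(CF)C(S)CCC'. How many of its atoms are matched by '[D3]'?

Check the 9 heavy atoms by environment: 3× C (D2) → no; 2× C (D3) → match; 1× C (D1) → no; 1× S (D1) → no; 1× Br (D1) → no; 1× F (D1) → no.
That gives 2 matching atoms.

2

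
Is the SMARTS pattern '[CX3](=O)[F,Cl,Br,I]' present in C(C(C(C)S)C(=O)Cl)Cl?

The pattern [CX3](=O)[F,Cl,Br,I] describes a carbonyl carbon bonded to a halogen — an acyl halide.
The molecule carries an acyl chloride (-C(=O)Cl), whose atoms satisfy every constraint of the query, so the pattern matches.

Yes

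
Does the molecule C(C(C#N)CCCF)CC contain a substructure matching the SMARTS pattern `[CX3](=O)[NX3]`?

No

The pattern [CX3](=O)[NX3] describes a carbonyl carbon bonded to a trivalent nitrogen — an amide.
The closest candidate here is a nitrile (-C#N), but the nitrile N is NX1 (triple-bonded), not NX3. No other fragment satisfies the full query, so there is no match.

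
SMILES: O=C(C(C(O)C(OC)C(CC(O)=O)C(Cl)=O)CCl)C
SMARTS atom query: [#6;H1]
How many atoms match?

4

The query [#6;H1] means: any carbon bearing exactly one hydrogen.
Check the 19 heavy atoms by environment: 2× C (H2) → no; 4× C (H1) → match; 2× O (H1) → no; 3× C (H0) → no; 4× O (H0) → no; 2× Cl (H0) → no; 2× C (H3) → no.
That gives 4 matching atoms.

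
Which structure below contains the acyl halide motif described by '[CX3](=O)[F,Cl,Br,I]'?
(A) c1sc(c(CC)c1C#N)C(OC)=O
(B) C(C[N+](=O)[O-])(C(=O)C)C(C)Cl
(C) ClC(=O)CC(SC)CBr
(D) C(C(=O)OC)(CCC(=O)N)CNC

C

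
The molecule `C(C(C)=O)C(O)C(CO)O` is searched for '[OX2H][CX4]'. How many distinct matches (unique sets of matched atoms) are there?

[OX2H][CX4] is the SMARTS for an aliphatic alcohol: a hydroxyl oxygen bound to an sp3 (X4) carbon.
The molecule carries 3 separate instances of a hydroxyl group (-OH) meeting every constraint; each maps to a distinct set of atoms, giving 3 matches.

3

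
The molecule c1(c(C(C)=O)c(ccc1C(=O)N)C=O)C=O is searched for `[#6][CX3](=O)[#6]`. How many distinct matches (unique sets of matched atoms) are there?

[#6][CX3](=O)[#6] is the SMARTS for a ketone: a carbonyl carbon (no H) flanked by two carbons.
Exactly one fragment in the molecule meets all constraints, giving 1 match.

1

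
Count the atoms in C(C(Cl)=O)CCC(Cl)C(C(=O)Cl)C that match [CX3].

The query [CX3] means: C with X3: aliphatic carbon with exactly 3 total connections.
Check the 13 heavy atoms by environment: 6× C (X4) → no; 3× Cl (X1) → no; 2× C (X3) → match; 2× O (X1) → no.
That gives 2 matching atoms.

2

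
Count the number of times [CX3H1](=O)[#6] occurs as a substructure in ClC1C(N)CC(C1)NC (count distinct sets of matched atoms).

[CX3H1](=O)[#6] is the SMARTS for an aldehyde: an sp2 carbon with one H, double-bonded to O and single-bonded to carbon.
No fragment in the molecule satisfies every constraint, giving 0 matches.

0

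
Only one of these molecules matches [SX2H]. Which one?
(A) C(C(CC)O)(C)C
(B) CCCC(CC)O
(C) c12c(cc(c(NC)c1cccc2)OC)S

[SX2H] describes an aliphatic sulfur with two connections, one being H (a thiol).
(A) has a hydroxyl group (-OH) but it is an -OH, not an -SH.
(B) has a hydroxyl group (-OH) but it is an -OH, not an -SH.
(C) contains a thiol (-SH), which satisfies every atom and bond constraint.
So the answer is (C).

C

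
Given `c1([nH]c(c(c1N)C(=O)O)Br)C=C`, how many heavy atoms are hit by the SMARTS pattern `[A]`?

7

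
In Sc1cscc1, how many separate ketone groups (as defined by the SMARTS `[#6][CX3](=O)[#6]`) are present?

[#6][CX3](=O)[#6] is the SMARTS for a ketone: a carbonyl carbon (no H) flanked by two carbons.
No fragment in the molecule satisfies every constraint, giving 0 matches.

0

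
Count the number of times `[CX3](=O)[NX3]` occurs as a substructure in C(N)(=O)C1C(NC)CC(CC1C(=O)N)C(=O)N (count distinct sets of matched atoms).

3

[CX3](=O)[NX3] is the SMARTS for an amide: a carbonyl carbon bonded to a trivalent nitrogen.
The molecule carries 3 separate instances of a primary amide (-C(=O)NH2) meeting every constraint; each maps to a distinct set of atoms, giving 3 matches.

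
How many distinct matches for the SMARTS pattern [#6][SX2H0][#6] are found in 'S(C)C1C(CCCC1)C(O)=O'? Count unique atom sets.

1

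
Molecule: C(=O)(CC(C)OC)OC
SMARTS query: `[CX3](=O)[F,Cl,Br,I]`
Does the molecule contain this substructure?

No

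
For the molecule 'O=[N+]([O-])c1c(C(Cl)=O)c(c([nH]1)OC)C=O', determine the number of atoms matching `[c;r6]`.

0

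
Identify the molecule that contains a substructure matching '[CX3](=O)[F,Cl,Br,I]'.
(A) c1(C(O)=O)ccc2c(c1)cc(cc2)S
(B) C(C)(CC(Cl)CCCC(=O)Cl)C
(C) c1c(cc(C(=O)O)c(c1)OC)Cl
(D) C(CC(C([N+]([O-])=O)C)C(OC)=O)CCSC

[CX3](=O)[F,Cl,Br,I] describes a carbonyl carbon bonded to a halogen (an acyl halide).
(A) has a carboxylic acid group (-C(=O)OH) but the carbonyl is bonded to -OH, not to a halogen.
(B) contains an acyl chloride (-C(=O)Cl), which satisfies every atom and bond constraint.
(C) has a carboxylic acid group (-C(=O)OH) but the carbonyl is bonded to -OH, not to a halogen.
(D) has a methyl-ester group (-C(=O)OCH3) but the carbonyl is bonded to -O-C, not to a halogen.
So the answer is (B).

B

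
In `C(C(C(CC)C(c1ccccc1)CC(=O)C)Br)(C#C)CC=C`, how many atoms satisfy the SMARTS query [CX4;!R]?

9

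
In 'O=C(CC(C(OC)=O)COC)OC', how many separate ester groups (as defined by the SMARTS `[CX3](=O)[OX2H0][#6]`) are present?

2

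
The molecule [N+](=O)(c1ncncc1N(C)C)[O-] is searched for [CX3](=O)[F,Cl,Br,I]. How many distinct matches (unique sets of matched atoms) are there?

[CX3](=O)[F,Cl,Br,I] is the SMARTS for an acyl halide: a carbonyl carbon bonded to a halogen.
No fragment in the molecule satisfies every constraint, giving 0 matches.

0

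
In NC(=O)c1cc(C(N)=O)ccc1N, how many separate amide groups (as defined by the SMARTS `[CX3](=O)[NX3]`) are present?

[CX3](=O)[NX3] is the SMARTS for an amide: a carbonyl carbon bonded to a trivalent nitrogen.
The molecule carries 2 separate instances of a primary amide (-C(=O)NH2) meeting every constraint; each maps to a distinct set of atoms, giving 2 matches.

2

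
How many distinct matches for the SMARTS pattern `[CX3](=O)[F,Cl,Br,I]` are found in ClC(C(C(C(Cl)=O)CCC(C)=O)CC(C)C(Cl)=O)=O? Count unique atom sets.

[CX3](=O)[F,Cl,Br,I] is the SMARTS for an acyl halide: a carbonyl carbon bonded to a halogen.
The molecule carries 3 separate instances of an acyl chloride (-C(=O)Cl) meeting every constraint; each maps to a distinct set of atoms, giving 3 matches.

3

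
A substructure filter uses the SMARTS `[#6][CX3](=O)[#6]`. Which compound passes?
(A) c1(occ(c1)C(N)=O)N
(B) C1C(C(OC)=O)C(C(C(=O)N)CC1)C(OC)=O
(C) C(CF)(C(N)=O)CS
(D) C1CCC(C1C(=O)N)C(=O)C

[#6][CX3](=O)[#6] describes a carbonyl carbon (no H) flanked by two carbons (a ketone).
(A) has a primary amide (-C(=O)NH2) but one neighbour of the carbonyl carbon is N, not C.
(B) has a methyl-ester group (-C(=O)OCH3) but one neighbour of the carbonyl carbon is O, not C.
(C) has a primary amide (-C(=O)NH2) but one neighbour of the carbonyl carbon is N, not C.
(D) contains an acetyl/ketone group (-C(=O)CH3), which satisfies every atom and bond constraint.
So the answer is (D).

D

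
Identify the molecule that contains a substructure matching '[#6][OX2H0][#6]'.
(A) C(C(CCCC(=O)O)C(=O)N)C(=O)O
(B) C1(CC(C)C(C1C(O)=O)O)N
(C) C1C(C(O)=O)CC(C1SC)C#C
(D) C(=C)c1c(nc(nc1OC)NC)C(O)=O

D

[#6][OX2H0][#6] describes an aliphatic oxygen bridging two carbons with no H on the oxygen (an ether).
(A) has a carboxylic acid group (-C(=O)OH) but the -OH oxygen has H1; the =O is OX1, not OX2.
(B) has a carboxylic acid group (-C(=O)OH) but the -OH oxygen has H1; the =O is OX1, not OX2.
(C) has a carboxylic acid group (-C(=O)OH) but the -OH oxygen has H1; the =O is OX1, not OX2.
(D) contains a methoxy ether (-OCH3), which satisfies every atom and bond constraint.
So the answer is (D).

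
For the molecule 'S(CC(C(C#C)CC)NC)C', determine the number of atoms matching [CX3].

0

The query [CX3] means: C with X3: aliphatic carbon with exactly 3 total connections.
Check the 11 heavy atoms by environment: 7× C (X4) → no; 1× S (X2) → no; 1× N (X3) → no; 2× C (X2) → no.
No environment satisfies the query, so 0 matching atoms.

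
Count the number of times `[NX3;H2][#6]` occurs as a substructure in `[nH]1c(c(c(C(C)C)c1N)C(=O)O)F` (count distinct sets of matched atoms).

1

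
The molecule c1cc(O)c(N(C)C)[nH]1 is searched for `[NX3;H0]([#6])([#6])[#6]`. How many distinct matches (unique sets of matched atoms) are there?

1

[NX3;H0]([#6])([#6])[#6] is the SMARTS for a tertiary amine: a trivalent nitrogen with no H, bonded to three carbons.
Exactly one fragment in the molecule meets all constraints, giving 1 match.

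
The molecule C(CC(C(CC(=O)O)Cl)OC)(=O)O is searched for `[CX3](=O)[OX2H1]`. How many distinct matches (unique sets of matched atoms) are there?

2

[CX3](=O)[OX2H1] is the SMARTS for a carboxylic acid: an sp2 carbon double-bonded to O and single-bonded to an -OH oxygen.
The molecule carries 2 separate instances of a carboxylic acid group (-C(=O)OH) meeting every constraint; each maps to a distinct set of atoms, giving 2 matches.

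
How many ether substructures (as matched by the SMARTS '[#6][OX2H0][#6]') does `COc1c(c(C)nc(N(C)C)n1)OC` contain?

2

[#6][OX2H0][#6] is the SMARTS for an ether: an aliphatic oxygen bridging two carbons with no H on the oxygen.
The molecule carries 2 separate instances of a methoxy ether (-OCH3) meeting every constraint; each maps to a distinct set of atoms, giving 2 matches.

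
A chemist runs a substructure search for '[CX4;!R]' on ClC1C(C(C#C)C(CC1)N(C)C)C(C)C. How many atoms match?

5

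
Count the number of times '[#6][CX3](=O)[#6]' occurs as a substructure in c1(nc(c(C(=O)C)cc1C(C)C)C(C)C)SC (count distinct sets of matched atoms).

[#6][CX3](=O)[#6] is the SMARTS for a ketone: a carbonyl carbon (no H) flanked by two carbons.
Exactly one fragment in the molecule meets all constraints, giving 1 match.

1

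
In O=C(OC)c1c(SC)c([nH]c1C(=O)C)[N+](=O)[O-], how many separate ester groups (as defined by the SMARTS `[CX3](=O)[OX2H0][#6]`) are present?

[CX3](=O)[OX2H0][#6] is the SMARTS for an ester: a carbonyl carbon bonded to an oxygen that is itself bonded to carbon (no H on that O).
Exactly one fragment in the molecule meets all constraints, giving 1 match.

1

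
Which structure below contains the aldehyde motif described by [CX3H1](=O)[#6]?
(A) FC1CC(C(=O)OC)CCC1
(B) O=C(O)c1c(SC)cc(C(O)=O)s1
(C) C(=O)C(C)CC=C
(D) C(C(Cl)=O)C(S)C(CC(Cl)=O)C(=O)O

C

[CX3H1](=O)[#6] describes an sp2 carbon with one H, double-bonded to O and single-bonded to carbon (an aldehyde).
(A) has a methyl-ester group (-C(=O)OCH3) but the carbonyl carbon has H0, not H1.
(B) has a carboxylic acid group (-C(=O)OH) but the carbonyl carbon has H0 and is bonded to O, not H1.
(C) contains an aldehyde (-CHO), which satisfies every atom and bond constraint.
(D) has a carboxylic acid group (-C(=O)OH) but the carbonyl carbon has H0 and is bonded to O, not H1.
So the answer is (C).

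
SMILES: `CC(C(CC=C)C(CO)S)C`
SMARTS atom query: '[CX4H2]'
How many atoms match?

2

The query [CX4H2] means: sp3 carbon (X4) with exactly two hydrogens.
Check the 11 heavy atoms by environment: 2× C (H2, X4) → match; 3× C (H1, X4) → no; 1× C (H1, X3) → no; 1× C (H2, X3) → no; 1× S (H1, X2) → no; 1× O (H1, X2) → no; 2× C (H3, X4) → no.
That gives 2 matching atoms.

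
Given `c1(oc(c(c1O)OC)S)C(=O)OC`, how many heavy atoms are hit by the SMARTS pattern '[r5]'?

5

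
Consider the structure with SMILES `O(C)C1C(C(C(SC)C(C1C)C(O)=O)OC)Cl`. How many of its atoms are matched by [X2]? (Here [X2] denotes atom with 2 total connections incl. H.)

The query [X2] means: any atom with exactly two total connections (bonds + H).
Check the 17 heavy atoms by environment: 10× C (X4) → no; 1× Cl (X1) → no; 1× S (X2) → match; 3× O (X2) → match; 1× C (X3) → no; 1× O (X1) → no.
Summing the matching environments: 1 + 3 = 4 matching atoms.

4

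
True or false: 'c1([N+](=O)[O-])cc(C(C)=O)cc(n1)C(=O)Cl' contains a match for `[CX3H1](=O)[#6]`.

The pattern [CX3H1](=O)[#6] describes an sp2 carbon with one H, double-bonded to O and single-bonded to carbon — an aldehyde.
The closest candidate here is an acetyl/ketone group (-C(=O)CH3), but the carbonyl carbon has H0 (two carbon neighbours), not H1. No other fragment satisfies the full query, so there is no match.

False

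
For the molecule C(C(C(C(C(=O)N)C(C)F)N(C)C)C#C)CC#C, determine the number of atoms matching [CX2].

4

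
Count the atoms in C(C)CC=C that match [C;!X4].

Check the 5 heavy atoms by environment: 3× C (X4) → no; 2× C (X3) → match.
That gives 2 matching atoms.

2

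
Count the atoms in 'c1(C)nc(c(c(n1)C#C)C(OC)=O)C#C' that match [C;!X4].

5

The query [C;!X4] means: aliphatic carbon that does not have four total connections.
Check the 15 heavy atoms by environment: 2× n (aromatic, X2) → no; 4× c (aromatic, X3) → no; 1× C (X3) → match; 1× O (X1) → no; 1× O (X2) → no; 2× C (X4) → no; 4× C (X2) → match.
Summing the matching environments: 1 + 4 = 5 matching atoms.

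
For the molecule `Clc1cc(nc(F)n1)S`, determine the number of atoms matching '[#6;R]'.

The query [#6;R] means: carbon that is part of a ring.
Check the 9 heavy atoms by environment: 2× n (aromatic, in 6-ring) → no; 4× c (aromatic, in 6-ring) → match; 1× S (acyclic) → no; 1× Cl (acyclic) → no; 1× F (acyclic) → no.
That gives 4 matching atoms.

4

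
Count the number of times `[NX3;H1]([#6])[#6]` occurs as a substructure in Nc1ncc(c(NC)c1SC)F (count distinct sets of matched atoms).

[NX3;H1]([#6])[#6] is the SMARTS for a secondary amine: a trivalent nitrogen with one H, bonded to two carbons.
Exactly one fragment in the molecule meets all constraints, giving 1 match.

1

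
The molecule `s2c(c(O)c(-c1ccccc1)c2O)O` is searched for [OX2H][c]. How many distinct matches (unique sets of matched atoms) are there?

[OX2H][c] is the SMARTS for a phenol: a hydroxyl oxygen attached to an aromatic carbon.
The molecule carries 3 separate instances of a hydroxyl group (-OH) meeting every constraint; each maps to a distinct set of atoms, giving 3 matches.

3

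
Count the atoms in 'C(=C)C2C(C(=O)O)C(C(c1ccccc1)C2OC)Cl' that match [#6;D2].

6

The query [#6;D2] means: any carbon bonded to exactly two heavy atoms.
Check the 19 heavy atoms by environment: 6× C (D3) → no; 1× C (D2) → match; 2× C (D1) → no; 1× c (aromatic, D3) → no; 5× c (aromatic, D2) → match; 2× O (D1) → no; 1× O (D2) → no; 1× Cl (D1) → no.
Summing the matching environments: 1 + 5 = 6 matching atoms.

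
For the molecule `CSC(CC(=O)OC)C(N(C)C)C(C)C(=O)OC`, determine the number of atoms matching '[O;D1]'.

2

Check the 18 heavy atoms by environment: 6× C (D1) → no; 5× C (D3) → no; 1× C (D2) → no; 1× S (D2) → no; 1× N (D3) → no; 2× O (D1) → match; 2× O (D2) → no.
That gives 2 matching atoms.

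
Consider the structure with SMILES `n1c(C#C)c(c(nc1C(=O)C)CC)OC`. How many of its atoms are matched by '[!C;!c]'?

4

Check the 15 heavy atoms by environment: 2× n (aromatic) → match; 4× c (aromatic) → no; 2× O → match; 7× C → no.
Summing the matching environments: 2 + 2 = 4 matching atoms.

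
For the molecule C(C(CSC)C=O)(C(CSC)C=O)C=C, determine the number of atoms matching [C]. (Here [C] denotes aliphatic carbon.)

The query [C] means: uppercase C matches aliphatic (non-aromatic) carbon only.
Check the 15 heavy atoms by environment: 11× C → match; 2× S → no; 2× O → no.
That gives 11 matching atoms.

11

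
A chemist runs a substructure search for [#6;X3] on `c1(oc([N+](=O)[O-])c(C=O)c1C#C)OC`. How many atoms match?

5

The query [#6;X3] means: any carbon (aromatic or not) with three total connections.
Check the 14 heavy atoms by environment: 1× o (aromatic, X2) → no; 4× c (aromatic, X3) → match; 1× N (charge +1, X3) → no; 1× O (charge -1, X1) → no; 2× O (X1) → no; 1× C (X3) → match; 2× C (X2) → no; 1× O (X2) → no; 1× C (X4) → no.
Summing the matching environments: 4 + 1 = 5 matching atoms.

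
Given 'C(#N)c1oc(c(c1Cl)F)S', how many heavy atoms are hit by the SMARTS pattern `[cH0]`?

The query [cH0] means: aromatic carbon with no attached hydrogen (substituted or ring-fusion).
Check the 10 heavy atoms by environment: 1× o (aromatic, H0) → no; 4× c (aromatic, H0) → match; 1× S (H1) → no; 1× Cl (H0) → no; 1× C (H0) → no; 1× N (H0) → no; 1× F (H0) → no.
That gives 4 matching atoms.

4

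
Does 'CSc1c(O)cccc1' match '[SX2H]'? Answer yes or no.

No

The pattern [SX2H] describes an aliphatic sulfur with two connections, one being H — a thiol.
The closest candidate here is a hydroxyl group (-OH), but it is an -OH, not an -SH. No other fragment satisfies the full query, so there is no match.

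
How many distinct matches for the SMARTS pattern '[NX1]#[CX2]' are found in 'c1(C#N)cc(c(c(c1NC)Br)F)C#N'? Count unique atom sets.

[NX1]#[CX2] is the SMARTS for a nitrile: a nitrogen triple-bonded to a two-connected carbon.
The molecule carries 2 separate instances of a nitrile (-C#N) meeting every constraint; each maps to a distinct set of atoms, giving 2 matches.

2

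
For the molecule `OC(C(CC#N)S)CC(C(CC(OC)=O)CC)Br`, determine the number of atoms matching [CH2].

4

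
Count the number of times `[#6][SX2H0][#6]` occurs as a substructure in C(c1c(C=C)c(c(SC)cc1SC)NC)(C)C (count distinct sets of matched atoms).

2

[#6][SX2H0][#6] is the SMARTS for a thioether: an aliphatic sulfur bridging two carbons with no H on the sulfur.
The molecule carries 2 separate instances of a methylthio ether (-SCH3) meeting every constraint; each maps to a distinct set of atoms, giving 2 matches.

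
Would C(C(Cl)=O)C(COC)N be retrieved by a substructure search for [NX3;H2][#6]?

The pattern [NX3;H2][#6] describes a trivalent nitrogen with two H attached to carbon — a primary amine.
The molecule carries a primary amino group (-NH2), whose atoms satisfy every constraint of the query, so the pattern matches.

Yes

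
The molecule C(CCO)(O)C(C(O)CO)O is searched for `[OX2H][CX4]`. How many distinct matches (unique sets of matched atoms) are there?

5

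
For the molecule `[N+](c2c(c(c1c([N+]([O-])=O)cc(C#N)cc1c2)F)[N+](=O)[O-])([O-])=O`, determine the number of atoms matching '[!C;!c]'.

11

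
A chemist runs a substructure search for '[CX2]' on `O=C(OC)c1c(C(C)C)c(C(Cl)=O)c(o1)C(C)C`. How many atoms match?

0

Check the 18 heavy atoms by environment: 1× o (aromatic, X2) → no; 4× c (aromatic, X3) → no; 2× C (X3) → no; 2× O (X1) → no; 1× O (X2) → no; 7× C (X4) → no; 1× Cl (X1) → no.
No environment satisfies the query, so 0 matching atoms.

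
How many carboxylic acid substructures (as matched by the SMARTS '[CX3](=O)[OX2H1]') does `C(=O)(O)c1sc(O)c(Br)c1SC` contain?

1

[CX3](=O)[OX2H1] is the SMARTS for a carboxylic acid: an sp2 carbon double-bonded to O and single-bonded to an -OH oxygen.
Exactly one fragment in the molecule meets all constraints, giving 1 match.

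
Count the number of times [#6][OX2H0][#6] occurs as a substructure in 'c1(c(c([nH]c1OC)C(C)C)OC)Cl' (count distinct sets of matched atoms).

2

[#6][OX2H0][#6] is the SMARTS for an ether: an aliphatic oxygen bridging two carbons with no H on the oxygen.
The molecule carries 2 separate instances of a methoxy ether (-OCH3) meeting every constraint; each maps to a distinct set of atoms, giving 2 matches.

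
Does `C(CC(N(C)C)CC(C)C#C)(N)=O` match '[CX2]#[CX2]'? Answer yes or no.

Yes

The pattern [CX2]#[CX2] describes a carbon-carbon triple bond — an alkyne.
The molecule carries an ethynyl group (-C#CH), whose atoms satisfy every constraint of the query, so the pattern matches.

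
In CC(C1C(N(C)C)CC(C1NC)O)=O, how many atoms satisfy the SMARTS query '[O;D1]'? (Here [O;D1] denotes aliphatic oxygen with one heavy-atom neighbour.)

The query [O;D1] means: aliphatic oxygen bonded to exactly one heavy atom.
Check the 14 heavy atoms by environment: 5× C (D3) → no; 1× C (D2) → no; 1× N (D2) → no; 4× C (D1) → no; 2× O (D1) → match; 1× N (D3) → no.
That gives 2 matching atoms.

2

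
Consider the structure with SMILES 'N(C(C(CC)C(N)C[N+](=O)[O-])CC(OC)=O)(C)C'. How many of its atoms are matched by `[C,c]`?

The query [C,c] means: comma = OR; matches aliphatic or aromatic carbon — same as #6.
Check the 18 heavy atoms by environment: 11× C → match; 1× N (charge +1) → no; 1× O (charge -1) → no; 3× O → no; 2× N → no.
That gives 11 matching atoms.

11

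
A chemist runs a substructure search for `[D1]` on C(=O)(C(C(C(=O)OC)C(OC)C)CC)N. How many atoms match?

The query [D1] means: atom with exactly one heavy-atom neighbour (degree 1).
Check the 15 heavy atoms by environment: 1× C (D2) → no; 5× C (D3) → no; 4× C (D1) → match; 2× O (D2) → no; 2× O (D1) → match; 1× N (D1) → match.
Summing the matching environments: 4 + 2 + 1 = 7 matching atoms.

7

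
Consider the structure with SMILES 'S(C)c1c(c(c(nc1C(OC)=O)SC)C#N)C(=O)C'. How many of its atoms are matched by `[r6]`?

6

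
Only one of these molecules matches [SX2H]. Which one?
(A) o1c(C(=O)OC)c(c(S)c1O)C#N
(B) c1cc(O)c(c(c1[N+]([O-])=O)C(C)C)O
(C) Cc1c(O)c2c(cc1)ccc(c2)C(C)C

[SX2H] describes an aliphatic sulfur with two connections, one being H (a thiol).
(A) contains a thiol (-SH), which satisfies every atom and bond constraint.
(B) has a hydroxyl group (-OH) but it is an -OH, not an -SH.
(C) has a hydroxyl group (-OH) but it is an -OH, not an -SH.
So the answer is (A).

A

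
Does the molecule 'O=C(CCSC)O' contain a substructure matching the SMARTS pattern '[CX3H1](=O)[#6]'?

No

The pattern [CX3H1](=O)[#6] describes an sp2 carbon with one H, double-bonded to O and single-bonded to carbon — an aldehyde.
The closest candidate here is a carboxylic acid group (-C(=O)OH), but the carbonyl carbon has H0 and is bonded to O, not H1. No other fragment satisfies the full query, so there is no match.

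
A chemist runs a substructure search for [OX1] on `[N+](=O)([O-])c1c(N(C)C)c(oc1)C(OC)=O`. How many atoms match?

3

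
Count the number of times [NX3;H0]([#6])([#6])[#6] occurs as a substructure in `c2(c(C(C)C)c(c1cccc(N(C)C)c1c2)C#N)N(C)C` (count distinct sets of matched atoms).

[NX3;H0]([#6])([#6])[#6] is the SMARTS for a tertiary amine: a trivalent nitrogen with no H, bonded to three carbons.
The molecule carries 2 separate instances of a dimethylamino group (-N(CH3)2) meeting every constraint; each maps to a distinct set of atoms, giving 2 matches.

2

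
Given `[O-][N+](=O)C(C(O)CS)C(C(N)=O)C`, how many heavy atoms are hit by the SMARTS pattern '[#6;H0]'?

1

The query [#6;H0] means: any carbon with no attached hydrogen.
Check the 13 heavy atoms by environment: 1× C (H3) → no; 3× C (H1) → no; 1× C (H2) → no; 1× O (H1) → no; 1× C (H0) → match; 2× O (H0) → no; 1× N (H2) → no; 1× S (H1) → no; 1× N (charge +1, H0) → no; 1× O (charge -1, H0) → no.
That gives 1 matching atom.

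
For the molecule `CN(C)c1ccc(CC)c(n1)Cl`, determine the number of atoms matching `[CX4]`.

The query [CX4] means: C with X4: aliphatic carbon with exactly 4 total connections (bonds + H).
Check the 12 heavy atoms by environment: 1× n (aromatic, X2) → no; 5× c (aromatic, X3) → no; 4× C (X4) → match; 1× Cl (X1) → no; 1× N (X3) → no.
That gives 4 matching atoms.

4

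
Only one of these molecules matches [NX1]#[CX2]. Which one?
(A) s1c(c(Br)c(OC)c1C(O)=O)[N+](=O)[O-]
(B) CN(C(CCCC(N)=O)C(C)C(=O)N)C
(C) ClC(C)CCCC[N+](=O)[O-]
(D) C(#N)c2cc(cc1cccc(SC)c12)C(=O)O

D

[NX1]#[CX2] describes a nitrogen triple-bonded to a two-connected carbon (a nitrile).
(A) has a nitro group (-[N+](=O)[O-]) but there is no C#N triple bond.
(B) has a primary amide (-C(=O)NH2) but the nitrogen is NX3, not NX1.
(C) has a nitro group (-[N+](=O)[O-]) but there is no C#N triple bond.
(D) contains a nitrile (-C#N), which satisfies every atom and bond constraint.
So the answer is (D).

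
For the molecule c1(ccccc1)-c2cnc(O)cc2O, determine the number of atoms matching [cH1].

7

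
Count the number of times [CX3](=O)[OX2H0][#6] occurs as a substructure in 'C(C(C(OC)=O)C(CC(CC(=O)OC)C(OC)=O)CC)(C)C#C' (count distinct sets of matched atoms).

3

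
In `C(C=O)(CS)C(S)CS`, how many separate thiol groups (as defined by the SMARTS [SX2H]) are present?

[SX2H] is the SMARTS for a thiol: an aliphatic sulfur with two connections, one being H.
The molecule carries 3 separate instances of a thiol (-SH) meeting every constraint; each maps to a distinct set of atoms, giving 3 matches.

3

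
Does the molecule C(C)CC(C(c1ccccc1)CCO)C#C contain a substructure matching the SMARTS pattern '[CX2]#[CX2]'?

Yes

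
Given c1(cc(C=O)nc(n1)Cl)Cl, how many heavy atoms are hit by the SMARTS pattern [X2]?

2

The query [X2] means: any atom with exactly two total connections (bonds + H).
Check the 10 heavy atoms by environment: 2× n (aromatic, X2) → match; 4× c (aromatic, X3) → no; 1× C (X3) → no; 1× O (X1) → no; 2× Cl (X1) → no.
That gives 2 matching atoms.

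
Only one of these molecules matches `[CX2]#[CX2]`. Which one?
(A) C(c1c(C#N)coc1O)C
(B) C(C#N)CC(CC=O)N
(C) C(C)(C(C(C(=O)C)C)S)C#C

C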